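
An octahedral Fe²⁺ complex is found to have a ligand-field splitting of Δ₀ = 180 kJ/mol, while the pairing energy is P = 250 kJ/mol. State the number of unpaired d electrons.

4

Fe sits in group 8; removing 2 electrons leaves Fe²⁺ with 8 − 2 = 6 d electrons.
With Δ₀ < P the complex is high-spin.
Filling d⁶ accordingly: t₂g⁴ eg².
Unpaired electrons: 4.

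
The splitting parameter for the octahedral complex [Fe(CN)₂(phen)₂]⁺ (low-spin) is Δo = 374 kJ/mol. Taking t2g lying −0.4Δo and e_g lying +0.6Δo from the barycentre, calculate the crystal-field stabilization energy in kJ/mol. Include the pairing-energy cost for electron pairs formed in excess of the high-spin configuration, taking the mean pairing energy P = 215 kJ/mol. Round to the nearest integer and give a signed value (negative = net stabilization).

Ligand charges: 2×(-1) from CN⁻ and 2×(+0) from phen sum to -2; with overall charge +1, Fe is +3.
Fe is in group 8, so Fe³⁺ is d⁵ (8 − 3 = 5).
Electron filling gives t2g^5 e_g^0.
CFSE(orbital) = 5×(-0.4Δo) + 0×(0.6Δo) = -2.0Δo; with Δo = 374 kJ/mol that is -748 kJ/mol.
High-spin d⁵ would be t2g^3 e_g^2 with 0 pairs; low-spin has 2, so 2 excess pairs cost +2P = +430 kJ/mol.
Overall CFSE = -748 + 430 = -318 kJ/mol.

-318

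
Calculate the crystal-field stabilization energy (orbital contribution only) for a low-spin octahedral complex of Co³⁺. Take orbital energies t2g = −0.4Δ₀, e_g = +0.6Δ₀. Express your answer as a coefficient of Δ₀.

Co³⁺: group 9, so d-count = 9 − 3 = 6.
Configuration: t2g^6 e_g^0.
CFSE = 6(-0.4Δ₀) + 0(0.6Δ₀) = -2.4Δ₀ + 0.0Δ₀ = -2.4Δ₀.

-2.4 Δ₀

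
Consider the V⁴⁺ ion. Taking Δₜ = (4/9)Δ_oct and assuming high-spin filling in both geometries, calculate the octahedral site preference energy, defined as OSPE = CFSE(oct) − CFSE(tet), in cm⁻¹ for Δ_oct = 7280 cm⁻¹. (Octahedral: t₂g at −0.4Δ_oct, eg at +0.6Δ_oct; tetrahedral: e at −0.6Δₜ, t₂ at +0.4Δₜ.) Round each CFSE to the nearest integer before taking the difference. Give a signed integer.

-971

V is in group 5, so V⁴⁺ is d¹ (5 − 4 = 1).
Octahedral (high-spin): t2g^1 e_g^0, CFSE = 1(−0.4) + 0(+0.6) = -0.4Δ_oct = -0.4 × 7280 = -2912 cm⁻¹.
Tetrahedral: e^1 t2^0, CFSE = 1(−0.6) + 0(+0.4) = -0.6Δₜ = -0.6 × (4/9) × 7280 = -1941 cm⁻¹.
OSPE = CFSE(oct) − CFSE(tet) = -2912 − (-1941) = -971 cm⁻¹.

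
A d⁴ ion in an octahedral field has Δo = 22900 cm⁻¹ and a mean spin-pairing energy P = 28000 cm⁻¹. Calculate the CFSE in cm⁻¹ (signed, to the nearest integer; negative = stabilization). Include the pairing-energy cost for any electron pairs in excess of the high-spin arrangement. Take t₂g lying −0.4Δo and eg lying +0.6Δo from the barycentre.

-13740

With Δo < P the complex is high-spin.
Configuration: t₂g³ eg¹.
Orbital CFSE = -0.6Δo = -0.6 × 22900 = -13740 cm⁻¹.
High-spin has no excess pairs, so no pairing correction applies.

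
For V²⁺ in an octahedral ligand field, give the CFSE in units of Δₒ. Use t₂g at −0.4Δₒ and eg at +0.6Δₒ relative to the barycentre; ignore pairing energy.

-1.2 Δₒ

V is in group 5, so V²⁺ is d³ (5 − 2 = 3).
For octahedral d³ the high- and low-spin configurations coincide.
Configuration: t₂g³ eg⁰.
CFSE = 3(-0.4Δₒ) + 0(0.6Δₒ) = -1.2Δₒ + 0.0Δₒ = -1.2Δₒ.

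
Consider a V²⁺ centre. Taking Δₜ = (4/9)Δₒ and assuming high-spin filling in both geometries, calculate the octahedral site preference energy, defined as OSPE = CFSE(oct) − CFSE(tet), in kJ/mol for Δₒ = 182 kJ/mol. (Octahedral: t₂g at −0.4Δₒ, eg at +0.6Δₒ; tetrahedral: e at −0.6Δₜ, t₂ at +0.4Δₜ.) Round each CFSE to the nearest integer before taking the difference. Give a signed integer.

V sits in group 5; removing 2 electrons leaves V²⁺ with 5 − 2 = 3 d electrons.
Octahedral (high-spin): t₂g³ eg⁰, CFSE = 3(−0.4) + 0(+0.6) = -1.2Δₒ = -1.2 × 182 = -218 kJ/mol.
Tetrahedral e² t₂¹ gives -0.8Δₜ = -0.8 × (4/9) × 182 = -65 kJ/mol.
OSPE = -218 − (-65) = -153 kJ/mol.

-153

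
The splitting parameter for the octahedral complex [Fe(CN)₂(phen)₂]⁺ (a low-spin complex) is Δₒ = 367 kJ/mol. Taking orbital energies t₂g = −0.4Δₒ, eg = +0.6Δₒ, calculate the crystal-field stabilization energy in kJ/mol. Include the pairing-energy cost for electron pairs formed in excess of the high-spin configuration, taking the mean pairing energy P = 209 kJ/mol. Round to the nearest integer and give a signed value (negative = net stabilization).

-316

Ligand charges: 2×(-1) from CN⁻ and 2×(+0) from phen sum to -2; with overall charge +1, Fe is +3.
Group 8 minus oxidation state +3 gives a d⁵ configuration for Fe³⁺.
Configuration: t₂g⁵ eg⁰.
Orbital CFSE = 5(-0.4) + 0(0.6) = -2.0Δₒ = -2.0 × 367 = -734 kJ/mol.
High-spin d⁵ would be t₂g³ eg² with 0 pairs; low-spin has 2, so 2 excess pairs cost +2P = +418 kJ/mol.
Overall CFSE = -734 + 418 = -316 kJ/mol.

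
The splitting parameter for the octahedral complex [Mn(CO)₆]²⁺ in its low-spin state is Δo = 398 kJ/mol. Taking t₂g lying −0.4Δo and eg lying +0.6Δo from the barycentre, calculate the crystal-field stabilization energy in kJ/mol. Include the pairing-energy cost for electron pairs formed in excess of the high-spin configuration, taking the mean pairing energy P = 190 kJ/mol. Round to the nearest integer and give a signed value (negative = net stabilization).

-416

CO is neutral, so the +2 overall charge sits on Mn: oxidation state +2.
Mn sits in group 7; removing 2 electrons leaves Mn²⁺ with 7 − 2 = 5 d electrons.
Configuration: t₂g⁵ eg⁰.
The orbital stabilization is -2.0Δo = -2.0 × 398 = -796 kJ/mol.
Pairing penalty: 2 pairs vs 0 in the high-spin reference → 2 extra × P = 380 kJ/mol.
Net CFSE = -796 + 380 = -416 kJ/mol.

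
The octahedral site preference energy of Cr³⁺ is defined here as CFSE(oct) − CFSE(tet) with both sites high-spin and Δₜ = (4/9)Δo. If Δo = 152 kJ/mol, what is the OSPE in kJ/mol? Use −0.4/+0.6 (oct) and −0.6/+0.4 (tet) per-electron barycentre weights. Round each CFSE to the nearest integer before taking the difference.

Group 6 minus oxidation state +3 gives a d³ configuration for Cr³⁺.
Octahedral high-spin t₂g³ eg⁰: CFSE = -1.2 × 152 = -182 kJ/mol.
Tetrahedral e² t₂¹ gives -0.8Δₜ = -0.8 × (4/9) × 152 = -54 kJ/mol.
OSPE = CFSE(oct) − CFSE(tet) = -182 − (-54) = -128 kJ/mol.

-128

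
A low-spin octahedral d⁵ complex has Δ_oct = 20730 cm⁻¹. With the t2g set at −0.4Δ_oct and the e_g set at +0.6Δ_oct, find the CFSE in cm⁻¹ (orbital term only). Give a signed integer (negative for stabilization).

Electron filling gives t2g^5 e_g^0.
The orbital stabilization is -2.0Δ_oct = -2.0 × 20730 = -41460 cm⁻¹.

-41460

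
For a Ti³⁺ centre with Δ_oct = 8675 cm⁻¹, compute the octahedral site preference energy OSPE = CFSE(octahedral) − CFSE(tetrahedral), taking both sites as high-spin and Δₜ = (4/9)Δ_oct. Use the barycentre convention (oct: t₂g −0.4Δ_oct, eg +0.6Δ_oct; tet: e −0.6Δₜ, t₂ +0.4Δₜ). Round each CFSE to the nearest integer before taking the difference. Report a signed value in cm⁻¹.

Group 4 minus oxidation state +3 gives a d¹ configuration for Ti³⁺.
Octahedral high-spin t₂g¹ eg⁰: CFSE = -0.4 × 8675 = -3470 cm⁻¹.
Tetrahedral: e¹ t₂⁰, CFSE = 1(−0.6) + 0(+0.4) = -0.6Δₜ = -0.6 × (4/9) × 8675 = -2313 cm⁻¹.
Subtracting, OSPE = -3470 − (-2313) = -1157 cm⁻¹.

-1157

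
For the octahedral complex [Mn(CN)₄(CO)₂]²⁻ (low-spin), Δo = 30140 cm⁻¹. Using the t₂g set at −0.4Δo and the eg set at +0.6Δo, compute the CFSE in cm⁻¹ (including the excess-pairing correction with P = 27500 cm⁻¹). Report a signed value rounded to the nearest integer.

Ligand charges: 4×(-1) from CN⁻ and 2×(+0) from CO sum to -4; with overall charge -2, Mn is +2.
Mn²⁺: group 7, so d-count = 7 − 2 = 5.
Configuration: t₂g⁵ eg⁰.
The orbital stabilization is -2.0Δo = -2.0 × 30140 = -60280 cm⁻¹.
Pairing penalty: 2 pairs vs 0 in the high-spin reference → 2 extra × P = 55000 cm⁻¹.
Overall CFSE = -60280 + 55000 = -5280 cm⁻¹.

-5280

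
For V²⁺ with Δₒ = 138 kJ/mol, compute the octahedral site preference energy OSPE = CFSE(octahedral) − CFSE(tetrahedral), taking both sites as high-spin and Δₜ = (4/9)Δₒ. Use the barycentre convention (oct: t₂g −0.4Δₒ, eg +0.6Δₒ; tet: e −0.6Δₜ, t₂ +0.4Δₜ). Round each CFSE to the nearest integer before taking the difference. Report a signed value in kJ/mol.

-117

V²⁺: group 5, so d-count = 5 − 2 = 3.
Octahedral (high-spin): t₂g³ eg⁰, CFSE = 3(−0.4) + 0(+0.6) = -1.2Δₒ = -1.2 × 138 = -166 kJ/mol.
Tetrahedral: e² t₂¹, CFSE = 2(−0.6) + 1(+0.4) = -0.8Δₜ = -0.8 × (4/9) × 138 = -49 kJ/mol.
OSPE = CFSE(oct) − CFSE(tet) = -166 − (-49) = -117 kJ/mol.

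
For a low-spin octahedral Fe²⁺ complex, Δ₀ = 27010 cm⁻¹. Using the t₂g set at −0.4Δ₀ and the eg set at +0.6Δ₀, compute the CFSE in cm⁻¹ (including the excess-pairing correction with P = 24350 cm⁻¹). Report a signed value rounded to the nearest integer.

-16124

Fe²⁺: group 8, so d-count = 8 − 2 = 6.
The d⁶ electrons fill as t₂g⁶ eg⁰.
CFSE(orbital) = 6×(-0.4Δ₀) + 0×(0.6Δ₀) = -2.4Δ₀; with Δ₀ = 27010 cm⁻¹ that is -64824 cm⁻¹.
Pairing penalty: 3 pairs vs 1 in the high-spin reference → 2 extra × P = 48700 cm⁻¹.
Net CFSE = -64824 + 48700 = -16124 cm⁻¹.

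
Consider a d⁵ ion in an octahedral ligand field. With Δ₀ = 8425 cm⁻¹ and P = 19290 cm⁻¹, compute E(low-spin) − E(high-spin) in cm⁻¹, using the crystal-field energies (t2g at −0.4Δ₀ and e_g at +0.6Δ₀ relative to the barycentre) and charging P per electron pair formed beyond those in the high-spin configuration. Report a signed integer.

In the high-spin limit (t2g^3 e_g^2) the orbital term is 0.0Δ₀ = 0 cm⁻¹, with no excess pairing.
For low-spin the configuration is t2g^5 e_g^0: orbital energy -2.0 × 8425 = -16850 cm⁻¹, and 2 additional pairs relative to high-spin add 38580 cm⁻¹, giving 21730 cm⁻¹.
The difference is 21730 − (0) = 21730 cm⁻¹, so high-spin lies lower.

21730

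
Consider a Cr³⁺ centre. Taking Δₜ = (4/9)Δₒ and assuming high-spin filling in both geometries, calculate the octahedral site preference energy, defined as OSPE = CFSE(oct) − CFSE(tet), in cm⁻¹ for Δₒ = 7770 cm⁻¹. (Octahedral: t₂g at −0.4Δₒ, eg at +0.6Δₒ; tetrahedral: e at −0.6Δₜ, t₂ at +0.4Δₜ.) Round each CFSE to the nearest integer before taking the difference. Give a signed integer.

-6561

Cr³⁺: group 6, so d-count = 6 − 3 = 3.
In an octahedral site d³ (HS) is t2g^3 e_g^0, giving CFSE(oct) = -1.2Δₒ = -9324 cm⁻¹.
Tetrahedral: e^2 t2^1, CFSE = 2(−0.6) + 1(+0.4) = -0.8Δₜ = -0.8 × (4/9) × 7770 = -2763 cm⁻¹.
OSPE = CFSE(oct) − CFSE(tet) = -9324 − (-2763) = -6561 cm⁻¹.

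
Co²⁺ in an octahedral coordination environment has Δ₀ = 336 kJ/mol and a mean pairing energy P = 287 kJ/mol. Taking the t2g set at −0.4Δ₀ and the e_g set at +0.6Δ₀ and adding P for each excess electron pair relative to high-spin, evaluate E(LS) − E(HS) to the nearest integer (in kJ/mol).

-49

Co²⁺: group 9, so d-count = 9 − 2 = 7.
In the high-spin limit (t2g^5 e_g^2) the orbital term is -0.8Δ₀ = -269 kJ/mol, with no excess pairing.
For low-spin the configuration is t2g^6 e_g^1: orbital energy -1.8 × 336 = -605 kJ/mol, and 1 additional pair relative to high-spin adds 287 kJ/mol, giving -318 kJ/mol.
E(LS) − E(HS) = -318 − (-269) = -49 kJ/mol.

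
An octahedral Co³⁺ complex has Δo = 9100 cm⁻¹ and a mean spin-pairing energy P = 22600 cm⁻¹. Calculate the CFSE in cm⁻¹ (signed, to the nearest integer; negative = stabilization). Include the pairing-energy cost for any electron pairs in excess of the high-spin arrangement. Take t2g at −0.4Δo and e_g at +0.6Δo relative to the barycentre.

-3640

Co³⁺: group 9, so d-count = 9 − 3 = 6.
Here Δo < P (9100 < 22600), so the high-spin state is favoured.
Filling d⁶ accordingly: t2g^4 e_g^2.
Orbital CFSE = -0.4Δo = -0.4 × 9100 = -3640 cm⁻¹.
High-spin has no excess pairs, so no pairing correction applies.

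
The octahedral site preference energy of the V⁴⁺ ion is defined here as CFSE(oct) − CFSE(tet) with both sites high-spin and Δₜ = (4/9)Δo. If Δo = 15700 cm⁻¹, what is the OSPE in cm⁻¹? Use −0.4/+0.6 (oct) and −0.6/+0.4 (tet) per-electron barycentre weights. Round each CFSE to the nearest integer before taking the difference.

V sits in group 5; removing 4 electrons leaves V⁴⁺ with 5 − 4 = 1 d electrons.
In an octahedral site d¹ (HS) is t2g^1 e_g^0, giving CFSE(oct) = -0.4Δo = -6280 cm⁻¹.
Tetrahedral: e^1 t2^0, CFSE = 1(−0.6) + 0(+0.4) = -0.6Δₜ = -0.6 × (4/9) × 15700 = -4187 cm⁻¹.
Subtracting, OSPE = -6280 − (-4187) = -2093 cm⁻¹.

-2093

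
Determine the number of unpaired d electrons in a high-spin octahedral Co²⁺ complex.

Co sits in group 9; removing 2 electrons leaves Co²⁺ with 9 − 2 = 7 d electrons.
Configuration: t₂g⁵ eg², giving 3 unpaired electrons.

3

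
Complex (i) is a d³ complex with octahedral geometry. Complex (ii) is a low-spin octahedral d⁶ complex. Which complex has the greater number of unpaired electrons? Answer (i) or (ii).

(i): t2g^3 e_g^0 → 3 unpaired.
(ii): t₂g⁶ eg⁰ → 0 unpaired.
So (i) has more unpaired electrons.

(i)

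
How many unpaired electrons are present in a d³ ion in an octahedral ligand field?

For octahedral d³ the high- and low-spin configurations coincide.
Configuration: t₂g³ eg⁰, giving 3 unpaired electrons.

3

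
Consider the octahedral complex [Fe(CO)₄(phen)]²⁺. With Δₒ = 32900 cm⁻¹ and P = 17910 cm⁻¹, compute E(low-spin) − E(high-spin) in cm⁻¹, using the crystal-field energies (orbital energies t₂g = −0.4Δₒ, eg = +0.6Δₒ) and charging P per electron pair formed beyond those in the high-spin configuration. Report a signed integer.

Ligand charges: 4×(+0) from CO and 1×(+0) from phen sum to +0; with overall charge +2, Fe is +2.
Group 8 minus oxidation state +2 gives a d⁶ configuration for Fe²⁺.
In the high-spin limit (t₂g⁴ eg²) the orbital term is -0.4Δₒ = -13160 cm⁻¹, with no excess pairing.
For low-spin the configuration is t₂g⁶ eg⁰: orbital energy -2.4 × 32900 = -78960 cm⁻¹, and 2 additional pairs relative to high-spin add 35820 cm⁻¹, giving -43140 cm⁻¹.
Thus E(LS) − E(HS) = -29980 cm⁻¹.

-29980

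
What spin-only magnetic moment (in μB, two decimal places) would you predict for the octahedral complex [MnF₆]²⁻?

3.87 μB

Each F⁻ contributes -1; 6 × (-1) = -6. With overall charge -2, Mn is in the +4 oxidation state.
Mn⁴⁺: group 7, so d-count = 7 − 4 = 3.
Configuration: t2g^3 e_g^0 → 3 unpaired electrons.
μ(spin-only) = √[3(3+2)] = √15 ≈ 3.87 μB.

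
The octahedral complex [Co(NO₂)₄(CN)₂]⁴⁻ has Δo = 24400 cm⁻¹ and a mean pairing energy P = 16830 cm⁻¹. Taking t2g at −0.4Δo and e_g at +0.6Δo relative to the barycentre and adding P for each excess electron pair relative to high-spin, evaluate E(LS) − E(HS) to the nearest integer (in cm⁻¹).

-7570

Ligand charges: 4×(-1) from NO₂⁻ and 2×(-1) from CN⁻ sum to -6; with overall charge -4, Co is +2.
Co²⁺: group 9, so d-count = 9 − 2 = 7.
In the high-spin limit (t2g^5 e_g^2) the orbital term is -0.8Δo = -19520 cm⁻¹, with no excess pairing.
For low-spin the configuration is t2g^6 e_g^1: orbital energy -1.8 × 24400 = -43920 cm⁻¹, and 1 additional pair relative to high-spin adds 16830 cm⁻¹, giving -27090 cm⁻¹.
E(LS) − E(HS) = -27090 − (-19520) = -7570 cm⁻¹.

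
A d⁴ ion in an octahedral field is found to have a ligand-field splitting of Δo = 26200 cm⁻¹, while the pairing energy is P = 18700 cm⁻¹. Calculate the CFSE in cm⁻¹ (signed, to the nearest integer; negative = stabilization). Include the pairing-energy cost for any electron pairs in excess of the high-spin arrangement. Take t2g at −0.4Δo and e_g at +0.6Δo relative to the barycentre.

Since Δo = 26200 cm⁻¹ > P = 18700 cm⁻¹, the complex adopts the low-spin configuration.
That gives t2g^4 e_g^0.
Orbital CFSE = -1.6Δo = -1.6 × 26200 = -41920 cm⁻¹.
Excess pairs vs high-spin: 1 − 0 = 1; pairing cost = +18700 cm⁻¹.
Net CFSE = -41920 + 18700 = -23220 cm⁻¹.

-23220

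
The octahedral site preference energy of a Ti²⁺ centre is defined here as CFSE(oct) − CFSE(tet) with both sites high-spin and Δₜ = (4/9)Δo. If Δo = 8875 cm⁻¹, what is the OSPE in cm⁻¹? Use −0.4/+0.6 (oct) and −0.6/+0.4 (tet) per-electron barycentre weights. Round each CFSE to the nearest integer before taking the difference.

-2367

Ti²⁺: group 4, so d-count = 4 − 2 = 2.
In an octahedral site d² (HS) is t₂g² eg⁰, giving CFSE(oct) = -0.8Δo = -7100 cm⁻¹.
Tetrahedral: e² t₂⁰, CFSE = 2(−0.6) + 0(+0.4) = -1.2Δₜ = -1.2 × (4/9) × 8875 = -4733 cm⁻¹.
Subtracting, OSPE = -7100 − (-4733) = -2367 cm⁻¹.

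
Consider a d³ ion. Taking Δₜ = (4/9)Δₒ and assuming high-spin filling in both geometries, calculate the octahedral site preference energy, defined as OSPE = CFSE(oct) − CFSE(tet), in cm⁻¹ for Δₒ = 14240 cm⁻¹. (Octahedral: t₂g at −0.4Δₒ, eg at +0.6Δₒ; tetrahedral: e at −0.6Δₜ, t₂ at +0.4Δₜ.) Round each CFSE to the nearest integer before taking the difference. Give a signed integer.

Octahedral high-spin t2g^3 e_g^0: CFSE = -1.2 × 14240 = -17088 cm⁻¹.
In a tetrahedral site the filling is e^2 t2^1: CFSE(tet) = -0.8Δₜ = -0.8 × (4/9)(14240) = -5063 cm⁻¹.
Subtracting, OSPE = -17088 − (-5063) = -12025 cm⁻¹.

-12025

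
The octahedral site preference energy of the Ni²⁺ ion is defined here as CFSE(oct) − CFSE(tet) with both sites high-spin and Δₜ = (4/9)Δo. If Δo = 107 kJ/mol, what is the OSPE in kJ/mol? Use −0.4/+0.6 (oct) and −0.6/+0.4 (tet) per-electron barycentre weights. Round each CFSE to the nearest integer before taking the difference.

Ni is in group 10, so Ni²⁺ is d⁸ (10 − 2 = 8).
Octahedral high-spin t₂g⁶ eg²: CFSE = -1.2 × 107 = -128 kJ/mol.
Tetrahedral: e⁴ t₂⁴, CFSE = 4(−0.6) + 4(+0.4) = -0.8Δₜ = -0.8 × (4/9) × 107 = -38 kJ/mol.
OSPE = CFSE(oct) − CFSE(tet) = -128 − (-38) = -90 kJ/mol.

-90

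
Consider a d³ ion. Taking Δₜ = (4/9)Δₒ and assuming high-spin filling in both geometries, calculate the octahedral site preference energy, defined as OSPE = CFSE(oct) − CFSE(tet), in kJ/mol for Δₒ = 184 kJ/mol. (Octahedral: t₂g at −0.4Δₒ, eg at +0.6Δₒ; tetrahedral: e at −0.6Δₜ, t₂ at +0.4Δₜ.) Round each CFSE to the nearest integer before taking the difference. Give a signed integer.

Octahedral (high-spin): t₂g³ eg⁰, CFSE = 3(−0.4) + 0(+0.6) = -1.2Δₒ = -1.2 × 184 = -221 kJ/mol.
Tetrahedral e² t₂¹ gives -0.8Δₜ = -0.8 × (4/9) × 184 = -65 kJ/mol.
Subtracting, OSPE = -221 − (-65) = -156 kJ/mol.

-156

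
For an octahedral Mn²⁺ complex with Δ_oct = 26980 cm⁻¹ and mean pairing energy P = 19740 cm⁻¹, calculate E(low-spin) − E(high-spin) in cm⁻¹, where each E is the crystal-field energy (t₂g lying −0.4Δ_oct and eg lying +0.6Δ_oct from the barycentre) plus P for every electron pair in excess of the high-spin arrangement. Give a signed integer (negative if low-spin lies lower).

Mn is in group 7, so Mn²⁺ is d⁵ (7 − 2 = 5).
High-spin d⁵ fills as t₂g³ eg² with CFSE 3(−0.4) + 2(+0.6) = 0.0Δ_oct = 0 cm⁻¹.
Low-spin t₂g⁵ eg⁰ gives -2.0Δ_oct = -53960 cm⁻¹, but forming 2 extra pairs costs 2P = 39480 cm⁻¹, so E(LS) = -53960 + 39480 = -14480 cm⁻¹.
The difference is -14480 − (0) = -14480 cm⁻¹, so low-spin lies lower.

-14480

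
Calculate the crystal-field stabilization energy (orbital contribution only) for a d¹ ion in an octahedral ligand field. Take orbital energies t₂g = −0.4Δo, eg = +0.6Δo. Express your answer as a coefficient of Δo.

Configuration: t₂g¹ eg⁰.
CFSE = 1(-0.4Δo) + 0(0.6Δo) = -0.4Δo + 0.0Δo = -0.4Δo.

-0.4 Δo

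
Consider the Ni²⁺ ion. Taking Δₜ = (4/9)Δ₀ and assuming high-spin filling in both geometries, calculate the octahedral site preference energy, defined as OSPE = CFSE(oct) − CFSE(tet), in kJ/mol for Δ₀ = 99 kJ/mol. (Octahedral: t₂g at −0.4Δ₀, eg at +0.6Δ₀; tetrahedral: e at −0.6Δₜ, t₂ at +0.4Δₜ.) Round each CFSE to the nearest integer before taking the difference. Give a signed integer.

Group 10 minus oxidation state +2 gives a d⁸ configuration for Ni²⁺.
Octahedral (high-spin): t₂g⁶ eg², CFSE = 6(−0.4) + 2(+0.6) = -1.2Δ₀ = -1.2 × 99 = -119 kJ/mol.
Tetrahedral e⁴ t₂⁴ gives -0.8Δₜ = -0.8 × (4/9) × 99 = -35 kJ/mol.
Subtracting, OSPE = -119 − (-35) = -84 kJ/mol.

-84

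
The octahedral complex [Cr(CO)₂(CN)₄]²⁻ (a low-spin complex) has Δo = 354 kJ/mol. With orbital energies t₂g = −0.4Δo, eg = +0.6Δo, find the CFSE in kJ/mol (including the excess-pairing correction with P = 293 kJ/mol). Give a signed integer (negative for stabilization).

Ligand charges: 2×(+0) from CO and 4×(-1) from CN⁻ sum to -4; with overall charge -2, Cr is +2.
Cr sits in group 6; removing 2 electrons leaves Cr²⁺ with 6 − 2 = 4 d electrons.
Configuration: t₂g⁴ eg⁰.
CFSE(orbital) = 4×(-0.4Δo) + 0×(0.6Δo) = -1.6Δo; with Δo = 354 kJ/mol that is -566 kJ/mol.
Pairing penalty: 1 pair vs 0 in the high-spin reference → 1 extra × P = 293 kJ/mol.
Net CFSE = -566 + 293 = -273 kJ/mol.

-273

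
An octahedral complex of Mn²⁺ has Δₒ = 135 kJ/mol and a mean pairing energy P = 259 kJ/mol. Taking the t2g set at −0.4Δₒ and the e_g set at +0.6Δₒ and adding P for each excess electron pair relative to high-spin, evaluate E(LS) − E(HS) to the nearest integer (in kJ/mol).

Mn²⁺: group 7, so d-count = 7 − 2 = 5.
High-spin d⁵ fills as t2g^3 e_g^2 with CFSE 3(−0.4) + 2(+0.6) = 0.0Δₒ = 0 kJ/mol.
For low-spin the configuration is t2g^5 e_g^0: orbital energy -2.0 × 135 = -270 kJ/mol, and 2 additional pairs relative to high-spin add 518 kJ/mol, giving 248 kJ/mol.
Thus E(LS) − E(HS) = 248 kJ/mol.

248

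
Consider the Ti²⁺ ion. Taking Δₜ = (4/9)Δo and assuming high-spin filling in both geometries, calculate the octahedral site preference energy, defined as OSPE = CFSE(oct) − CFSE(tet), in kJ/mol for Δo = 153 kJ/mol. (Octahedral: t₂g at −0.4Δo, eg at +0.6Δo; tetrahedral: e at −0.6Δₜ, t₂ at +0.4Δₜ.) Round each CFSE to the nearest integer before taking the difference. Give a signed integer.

-40

Ti²⁺: group 4, so d-count = 4 − 2 = 2.
Octahedral high-spin t2g^2 e_g^0: CFSE = -0.8 × 153 = -122 kJ/mol.
Tetrahedral e^2 t2^0 gives -1.2Δₜ = -1.2 × (4/9) × 153 = -82 kJ/mol.
Subtracting, OSPE = -122 − (-82) = -40 kJ/mol.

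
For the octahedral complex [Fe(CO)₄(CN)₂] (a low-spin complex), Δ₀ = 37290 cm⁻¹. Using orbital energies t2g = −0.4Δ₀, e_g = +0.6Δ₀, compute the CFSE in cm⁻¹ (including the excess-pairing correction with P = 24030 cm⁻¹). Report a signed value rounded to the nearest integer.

-41436

Ligand charges: 4×(+0) from CO and 2×(-1) from CN⁻ sum to -2; with overall charge +0, Fe is +2.
Fe sits in group 8; removing 2 electrons leaves Fe²⁺ with 8 − 2 = 6 d electrons.
Electron filling gives t2g^6 e_g^0.
Orbital CFSE = 6(-0.4) + 0(0.6) = -2.4Δ₀ = -2.4 × 37290 = -89496 cm⁻¹.
Pairing penalty: 3 pairs vs 1 in the high-spin reference → 2 extra × P = 48060 cm⁻¹.
Combining: -89496 + 48060 = -41436 cm⁻¹.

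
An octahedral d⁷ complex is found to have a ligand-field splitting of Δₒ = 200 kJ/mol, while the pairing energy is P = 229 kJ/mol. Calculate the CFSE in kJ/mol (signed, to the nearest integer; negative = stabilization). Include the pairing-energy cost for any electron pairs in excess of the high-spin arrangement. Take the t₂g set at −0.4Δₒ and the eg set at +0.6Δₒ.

-160

With Δₒ < P the complex is high-spin.
Configuration: t₂g⁵ eg².
Orbital CFSE = -0.8Δₒ = -0.8 × 200 = -160 kJ/mol.
High-spin has no excess pairs, so no pairing correction applies.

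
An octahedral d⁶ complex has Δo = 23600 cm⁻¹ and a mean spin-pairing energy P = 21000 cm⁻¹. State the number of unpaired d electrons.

Since Δo = 23600 cm⁻¹ > P = 21000 cm⁻¹, the complex adopts the low-spin configuration.
Configuration: t₂g⁶ eg⁰.
Unpaired electrons: 0.

0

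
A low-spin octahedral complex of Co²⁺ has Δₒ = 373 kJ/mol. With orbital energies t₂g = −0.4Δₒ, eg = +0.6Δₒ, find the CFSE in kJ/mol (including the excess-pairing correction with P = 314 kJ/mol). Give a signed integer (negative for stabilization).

-357

Group 9 minus oxidation state +2 gives a d⁷ configuration for Co²⁺.
Electron filling gives t₂g⁶ eg¹.
The orbital stabilization is -1.8Δₒ = -1.8 × 373 = -671 kJ/mol.
Relative to high-spin t₂g⁵ eg² (2 paired), the low-spin configuration has 1 additional pair, contributing +1 × 314 = +314 kJ/mol.
Net CFSE = -671 + 314 = -357 kJ/mol.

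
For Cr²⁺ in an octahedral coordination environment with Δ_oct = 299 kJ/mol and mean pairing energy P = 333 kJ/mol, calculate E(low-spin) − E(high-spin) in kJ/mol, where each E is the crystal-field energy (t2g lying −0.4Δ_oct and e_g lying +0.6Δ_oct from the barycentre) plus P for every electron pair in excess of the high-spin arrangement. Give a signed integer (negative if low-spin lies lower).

34

Cr is in group 6, so Cr²⁺ is d⁴ (6 − 2 = 4).
High-spin d⁴ fills as t2g^3 e_g^1 with CFSE 3(−0.4) + 1(+0.6) = -0.6Δ_oct = -179 kJ/mol.
Low-spin: t2g^4 e_g^0, orbital CFSE = -1.6Δ_oct = -478 kJ/mol; plus 1 excess pair × P = +333 kJ/mol; total -145 kJ/mol.
Thus E(LS) − E(HS) = 34 kJ/mol.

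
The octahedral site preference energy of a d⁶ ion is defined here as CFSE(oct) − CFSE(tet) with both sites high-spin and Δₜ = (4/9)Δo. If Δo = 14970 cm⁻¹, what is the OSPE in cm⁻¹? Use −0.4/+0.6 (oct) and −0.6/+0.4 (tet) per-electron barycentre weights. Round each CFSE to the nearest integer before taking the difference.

-1996

Octahedral (high-spin): t₂g⁴ eg², CFSE = 4(−0.4) + 2(+0.6) = -0.4Δo = -0.4 × 14970 = -5988 cm⁻¹.
Tetrahedral: e³ t₂³, CFSE = 3(−0.6) + 3(+0.4) = -0.6Δₜ = -0.6 × (4/9) × 14970 = -3992 cm⁻¹.
Subtracting, OSPE = -5988 − (-3992) = -1996 cm⁻¹.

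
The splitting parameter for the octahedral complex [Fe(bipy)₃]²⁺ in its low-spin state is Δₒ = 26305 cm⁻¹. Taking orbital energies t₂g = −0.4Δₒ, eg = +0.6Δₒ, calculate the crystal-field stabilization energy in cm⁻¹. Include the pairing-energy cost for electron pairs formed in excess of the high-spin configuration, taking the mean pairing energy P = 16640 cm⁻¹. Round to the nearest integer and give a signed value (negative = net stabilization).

bipy is neutral, so the +2 overall charge sits on Fe: oxidation state +2.
Fe²⁺: group 8, so d-count = 8 − 2 = 6.
The d⁶ electrons fill as t₂g⁶ eg⁰.
Orbital CFSE = 6(-0.4) + 0(0.6) = -2.4Δₒ = -2.4 × 26305 = -63132 cm⁻¹.
Pairing penalty: 3 pairs vs 1 in the high-spin reference → 2 extra × P = 33280 cm⁻¹.
Combining: -63132 + 33280 = -29852 cm⁻¹.

-29852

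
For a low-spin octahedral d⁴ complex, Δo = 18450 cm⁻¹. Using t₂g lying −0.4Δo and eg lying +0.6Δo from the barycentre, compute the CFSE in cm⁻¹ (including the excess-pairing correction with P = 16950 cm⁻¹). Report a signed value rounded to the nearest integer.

-12570

Electron filling gives t₂g⁴ eg⁰.
Orbital CFSE = 4(-0.4) + 0(0.6) = -1.6Δo = -1.6 × 18450 = -29520 cm⁻¹.
Pairing penalty: 1 pair vs 0 in the high-spin reference → 1 extra × P = 16950 cm⁻¹.
Net CFSE = -29520 + 16950 = -12570 cm⁻¹.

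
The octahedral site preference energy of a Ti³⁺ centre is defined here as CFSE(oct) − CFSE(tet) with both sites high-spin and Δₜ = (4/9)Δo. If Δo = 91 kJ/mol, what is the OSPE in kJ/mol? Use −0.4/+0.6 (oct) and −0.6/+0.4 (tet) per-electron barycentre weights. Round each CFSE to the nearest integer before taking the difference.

Group 4 minus oxidation state +3 gives a d¹ configuration for Ti³⁺.
In an octahedral site d¹ (HS) is t₂g¹ eg⁰, giving CFSE(oct) = -0.4Δo = -36 kJ/mol.
Tetrahedral: e¹ t₂⁰, CFSE = 1(−0.6) + 0(+0.4) = -0.6Δₜ = -0.6 × (4/9) × 91 = -24 kJ/mol.
OSPE = CFSE(oct) − CFSE(tet) = -36 − (-24) = -12 kJ/mol.

-12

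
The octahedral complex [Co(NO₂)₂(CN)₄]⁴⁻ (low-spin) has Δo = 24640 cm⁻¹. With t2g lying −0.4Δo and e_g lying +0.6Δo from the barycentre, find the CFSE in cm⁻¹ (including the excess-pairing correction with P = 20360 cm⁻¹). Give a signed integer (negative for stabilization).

-23992

Ligand charges: 2×(-1) from NO₂⁻ and 4×(-1) from CN⁻ sum to -6; with overall charge -4, Co is +2.
Co is in group 9, so Co²⁺ is d⁷ (9 − 2 = 7).
Configuration: t2g^6 e_g^1.
Orbital CFSE = 6(-0.4) + 1(0.6) = -1.8Δo = -1.8 × 24640 = -44352 cm⁻¹.
Pairing penalty: 3 pairs vs 2 in the high-spin reference → 1 extra × P = 20360 cm⁻¹.
Overall CFSE = -44352 + 20360 = -23992 cm⁻¹.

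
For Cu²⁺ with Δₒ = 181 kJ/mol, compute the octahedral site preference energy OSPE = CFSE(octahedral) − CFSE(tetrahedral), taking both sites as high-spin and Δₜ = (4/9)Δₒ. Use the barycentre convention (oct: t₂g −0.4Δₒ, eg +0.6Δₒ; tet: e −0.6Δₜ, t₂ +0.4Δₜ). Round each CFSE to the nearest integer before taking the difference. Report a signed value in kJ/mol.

Group 11 minus oxidation state +2 gives a d⁹ configuration for Cu²⁺.
Octahedral (high-spin): t₂g⁶ eg³, CFSE = 6(−0.4) + 3(+0.6) = -0.6Δₒ = -0.6 × 181 = -109 kJ/mol.
Tetrahedral e⁴ t₂⁵ gives -0.4Δₜ = -0.4 × (4/9) × 181 = -32 kJ/mol.
OSPE = -109 − (-32) = -77 kJ/mol.

-77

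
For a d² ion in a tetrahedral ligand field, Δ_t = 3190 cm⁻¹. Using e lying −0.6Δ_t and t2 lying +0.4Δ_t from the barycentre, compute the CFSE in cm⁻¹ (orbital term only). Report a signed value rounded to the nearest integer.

Tetrahedral splitting is small, so the complex is high-spin.
The d² electrons fill as e^2 t2^0.
Orbital CFSE = 2(-0.6) + 0(0.4) = -1.2Δ_t = -1.2 × 3190 = -3828 cm⁻¹.

-3828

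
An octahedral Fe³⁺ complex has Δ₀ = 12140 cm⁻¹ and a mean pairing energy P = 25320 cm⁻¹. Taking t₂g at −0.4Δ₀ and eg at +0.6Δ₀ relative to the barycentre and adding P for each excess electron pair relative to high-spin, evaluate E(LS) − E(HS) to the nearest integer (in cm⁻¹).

26360

Fe is in group 8, so Fe³⁺ is d⁵ (8 − 3 = 5).
High-spin d⁵ fills as t₂g³ eg² with CFSE 3(−0.4) + 2(+0.6) = 0.0Δ₀ = 0 cm⁻¹.
Low-spin t₂g⁵ eg⁰ gives -2.0Δ₀ = -24280 cm⁻¹, but forming 2 extra pairs costs 2P = 50640 cm⁻¹, so E(LS) = -24280 + 50640 = 26360 cm⁻¹.
The difference is 26360 − (0) = 26360 cm⁻¹, so high-spin lies lower.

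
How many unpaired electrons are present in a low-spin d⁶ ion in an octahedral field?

Configuration: t₂g⁶ eg⁰, giving 0 unpaired electrons.

0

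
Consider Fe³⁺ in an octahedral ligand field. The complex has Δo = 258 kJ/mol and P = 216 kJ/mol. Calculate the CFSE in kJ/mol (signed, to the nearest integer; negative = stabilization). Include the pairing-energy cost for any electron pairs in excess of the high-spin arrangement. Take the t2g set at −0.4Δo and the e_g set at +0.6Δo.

-84

Fe sits in group 8; removing 3 electrons leaves Fe³⁺ with 8 − 3 = 5 d electrons.
Since Δo = 258 kJ/mol > P = 216 kJ/mol, the complex adopts the low-spin configuration.
That gives t2g^5 e_g^0.
Orbital CFSE = -2.0Δo = -2.0 × 258 = -516 kJ/mol.
Excess pairs vs high-spin: 2 − 0 = 2; pairing cost = +432 kJ/mol.
Net CFSE = -516 + 432 = -84 kJ/mol.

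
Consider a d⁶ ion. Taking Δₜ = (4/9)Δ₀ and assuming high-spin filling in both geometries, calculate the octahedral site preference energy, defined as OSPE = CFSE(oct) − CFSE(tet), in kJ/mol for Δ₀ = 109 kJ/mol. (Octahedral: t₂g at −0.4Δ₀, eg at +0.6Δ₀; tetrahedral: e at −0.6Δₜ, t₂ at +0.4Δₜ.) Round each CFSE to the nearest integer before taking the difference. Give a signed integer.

In an octahedral site d⁶ (HS) is t₂g⁴ eg², giving CFSE(oct) = -0.4Δ₀ = -44 kJ/mol.
Tetrahedral: e³ t₂³, CFSE = 3(−0.6) + 3(+0.4) = -0.6Δₜ = -0.6 × (4/9) × 109 = -29 kJ/mol.
OSPE = -44 − (-29) = -15 kJ/mol.

-15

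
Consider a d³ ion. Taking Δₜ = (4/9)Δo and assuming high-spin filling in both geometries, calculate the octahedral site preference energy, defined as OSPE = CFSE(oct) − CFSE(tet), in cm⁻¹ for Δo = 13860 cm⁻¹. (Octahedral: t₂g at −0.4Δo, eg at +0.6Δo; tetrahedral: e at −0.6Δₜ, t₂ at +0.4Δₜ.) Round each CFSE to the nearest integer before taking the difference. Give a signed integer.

Octahedral (high-spin): t₂g³ eg⁰, CFSE = 3(−0.4) + 0(+0.6) = -1.2Δo = -1.2 × 13860 = -16632 cm⁻¹.
In a tetrahedral site the filling is e² t₂¹: CFSE(tet) = -0.8Δₜ = -0.8 × (4/9)(13860) = -4928 cm⁻¹.
Subtracting, OSPE = -16632 − (-4928) = -11704 cm⁻¹.

-11704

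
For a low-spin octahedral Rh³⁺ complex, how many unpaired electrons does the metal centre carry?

0

Group 9 minus oxidation state +3 gives a d⁶ configuration for Rh³⁺.
Configuration: t2g^6 e_g^0, giving 0 unpaired electrons.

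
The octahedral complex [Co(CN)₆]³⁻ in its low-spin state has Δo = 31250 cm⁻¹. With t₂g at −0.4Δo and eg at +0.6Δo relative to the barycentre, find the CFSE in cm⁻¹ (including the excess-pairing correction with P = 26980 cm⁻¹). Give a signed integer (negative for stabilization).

Each CN⁻ contributes -1; 6 × (-1) = -6. With overall charge -3, Co is in the +3 oxidation state.
Group 9 minus oxidation state +3 gives a d⁶ configuration for Co³⁺.
Configuration: t₂g⁶ eg⁰.
The orbital stabilization is -2.4Δo = -2.4 × 31250 = -75000 cm⁻¹.
Pairing penalty: 3 pairs vs 1 in the high-spin reference → 2 extra × P = 53960 cm⁻¹.
Overall CFSE = -75000 + 53960 = -21040 cm⁻¹.

-21040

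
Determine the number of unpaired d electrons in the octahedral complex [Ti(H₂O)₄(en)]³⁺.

Ligand charges: 4×(+0) from H₂O and 1×(+0) from en sum to +0; with overall charge +3, Ti is +3.
Ti sits in group 4; removing 3 electrons leaves Ti³⁺ with 4 − 3 = 1 d electrons.
Configuration: t2g^1 e_g^0, giving 1 unpaired electron.

1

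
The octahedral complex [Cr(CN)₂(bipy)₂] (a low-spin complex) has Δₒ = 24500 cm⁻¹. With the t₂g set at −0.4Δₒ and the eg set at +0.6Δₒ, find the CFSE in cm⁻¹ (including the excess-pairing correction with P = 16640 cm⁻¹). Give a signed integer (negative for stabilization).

Ligand charges: 2×(-1) from CN⁻ and 2×(+0) from bipy sum to -2; with overall charge +0, Cr is +2.
Cr is in group 6, so Cr²⁺ is d⁴ (6 − 2 = 4).
Electron filling gives t₂g⁴ eg⁰.
Orbital CFSE = 4(-0.4) + 0(0.6) = -1.6Δₒ = -1.6 × 24500 = -39200 cm⁻¹.
High-spin d⁴ would be t₂g³ eg¹ with 0 pairs; low-spin has 1, so 1 excess pair costs +1P = +16640 cm⁻¹.
Combining: -39200 + 16640 = -22560 cm⁻¹.

-22560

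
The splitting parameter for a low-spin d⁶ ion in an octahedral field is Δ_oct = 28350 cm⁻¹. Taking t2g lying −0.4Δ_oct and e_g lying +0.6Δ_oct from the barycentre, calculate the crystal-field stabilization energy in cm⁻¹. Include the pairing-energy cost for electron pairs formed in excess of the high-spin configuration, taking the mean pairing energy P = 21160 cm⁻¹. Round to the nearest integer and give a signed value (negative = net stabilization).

-25720

Configuration: t2g^6 e_g^0.
The orbital stabilization is -2.4Δ_oct = -2.4 × 28350 = -68040 cm⁻¹.
High-spin d⁶ would be t2g^4 e_g^2 with 1 pair; low-spin has 3, so 2 excess pairs cost +2P = +42320 cm⁻¹.
Net CFSE = -68040 + 42320 = -25720 cm⁻¹.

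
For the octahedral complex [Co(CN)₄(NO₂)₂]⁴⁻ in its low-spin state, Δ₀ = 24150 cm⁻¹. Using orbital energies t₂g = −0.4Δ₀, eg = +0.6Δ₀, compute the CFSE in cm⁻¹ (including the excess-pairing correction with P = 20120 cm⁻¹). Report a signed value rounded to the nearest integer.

Ligand charges: 4×(-1) from CN⁻ and 2×(-1) from NO₂⁻ sum to -6; with overall charge -4, Co is +2.
Co²⁺: group 9, so d-count = 9 − 2 = 7.
Configuration: t₂g⁶ eg¹.
Orbital CFSE = 6(-0.4) + 1(0.6) = -1.8Δ₀ = -1.8 × 24150 = -43470 cm⁻¹.
High-spin d⁷ would be t₂g⁵ eg² with 2 pairs; low-spin has 3, so 1 excess pair costs +1P = +20120 cm⁻¹.
Net CFSE = -43470 + 20120 = -23350 cm⁻¹.

-23350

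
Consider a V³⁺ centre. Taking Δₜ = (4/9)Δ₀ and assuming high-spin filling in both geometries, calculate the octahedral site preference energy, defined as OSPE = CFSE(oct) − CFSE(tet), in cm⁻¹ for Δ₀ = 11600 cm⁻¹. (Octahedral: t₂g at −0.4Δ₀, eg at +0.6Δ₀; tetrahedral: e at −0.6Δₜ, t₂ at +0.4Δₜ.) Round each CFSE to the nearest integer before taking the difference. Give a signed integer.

-3093

Group 5 minus oxidation state +3 gives a d² configuration for V³⁺.
In an octahedral site d² (HS) is t₂g² eg⁰, giving CFSE(oct) = -0.8Δ₀ = -9280 cm⁻¹.
Tetrahedral: e² t₂⁰, CFSE = 2(−0.6) + 0(+0.4) = -1.2Δₜ = -1.2 × (4/9) × 11600 = -6187 cm⁻¹.
Subtracting, OSPE = -9280 − (-6187) = -3093 cm⁻¹.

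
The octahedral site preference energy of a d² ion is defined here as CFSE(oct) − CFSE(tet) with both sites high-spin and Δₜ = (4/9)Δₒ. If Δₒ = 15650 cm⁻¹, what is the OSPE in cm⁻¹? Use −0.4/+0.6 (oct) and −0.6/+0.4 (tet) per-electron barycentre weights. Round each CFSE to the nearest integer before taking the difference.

Octahedral (high-spin): t2g^2 e_g^0, CFSE = 2(−0.4) + 0(+0.6) = -0.8Δₒ = -0.8 × 15650 = -12520 cm⁻¹.
Tetrahedral: e^2 t2^0, CFSE = 2(−0.6) + 0(+0.4) = -1.2Δₜ = -1.2 × (4/9) × 15650 = -8347 cm⁻¹.
OSPE = CFSE(oct) − CFSE(tet) = -12520 − (-8347) = -4173 cm⁻¹.

-4173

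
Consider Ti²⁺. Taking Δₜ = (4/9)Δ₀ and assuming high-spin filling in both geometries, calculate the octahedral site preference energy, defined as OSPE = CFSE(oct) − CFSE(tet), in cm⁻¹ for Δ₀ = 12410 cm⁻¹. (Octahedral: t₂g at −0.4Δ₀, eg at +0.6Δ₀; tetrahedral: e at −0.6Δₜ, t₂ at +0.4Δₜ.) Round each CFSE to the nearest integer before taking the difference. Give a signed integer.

-3309

Ti sits in group 4; removing 2 electrons leaves Ti²⁺ with 4 − 2 = 2 d electrons.
In an octahedral site d² (HS) is t₂g² eg⁰, giving CFSE(oct) = -0.8Δ₀ = -9928 cm⁻¹.
Tetrahedral e² t₂⁰ gives -1.2Δₜ = -1.2 × (4/9) × 12410 = -6619 cm⁻¹.
Subtracting, OSPE = -9928 − (-6619) = -3309 cm⁻¹.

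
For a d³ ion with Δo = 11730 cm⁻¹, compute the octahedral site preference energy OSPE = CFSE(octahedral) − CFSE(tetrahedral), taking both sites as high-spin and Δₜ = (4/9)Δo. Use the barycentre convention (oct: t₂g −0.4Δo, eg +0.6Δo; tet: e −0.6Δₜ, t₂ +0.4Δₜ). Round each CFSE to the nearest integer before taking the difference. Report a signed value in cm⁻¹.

-9905

In an octahedral site d³ (HS) is t₂g³ eg⁰, giving CFSE(oct) = -1.2Δo = -14076 cm⁻¹.
Tetrahedral e² t₂¹ gives -0.8Δₜ = -0.8 × (4/9) × 11730 = -4171 cm⁻¹.
OSPE = CFSE(oct) − CFSE(tet) = -14076 − (-4171) = -9905 cm⁻¹.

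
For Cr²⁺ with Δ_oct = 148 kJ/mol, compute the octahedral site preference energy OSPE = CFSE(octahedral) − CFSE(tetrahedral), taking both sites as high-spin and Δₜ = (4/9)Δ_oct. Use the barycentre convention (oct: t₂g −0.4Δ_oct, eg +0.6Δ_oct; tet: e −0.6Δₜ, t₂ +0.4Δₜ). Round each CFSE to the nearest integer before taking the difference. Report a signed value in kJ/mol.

Group 6 minus oxidation state +2 gives a d⁴ configuration for Cr²⁺.
Octahedral (high-spin): t2g^3 e_g^1, CFSE = 3(−0.4) + 1(+0.6) = -0.6Δ_oct = -0.6 × 148 = -89 kJ/mol.
Tetrahedral: e^2 t2^2, CFSE = 2(−0.6) + 2(+0.4) = -0.4Δₜ = -0.4 × (4/9) × 148 = -26 kJ/mol.
OSPE = CFSE(oct) − CFSE(tet) = -89 − (-26) = -63 kJ/mol.

-63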